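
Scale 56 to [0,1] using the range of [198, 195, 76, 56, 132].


min=56, max=198
(56-56)/(198-56) = 0/142 = 0.0

0.0


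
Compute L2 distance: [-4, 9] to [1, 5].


d = √((-4-1)² + (9-5)²)
  = √(25 + 16)
  = √41 = 6.4031

6.4031


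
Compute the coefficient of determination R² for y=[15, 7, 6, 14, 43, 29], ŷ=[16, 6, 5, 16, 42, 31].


ȳ = 19
SS_res = Σ(y-ŷ)² = 12
SS_tot = Σ(y-ȳ)² = 1030
R² = 1 - SS_res/SS_tot = 1 - 0.0117 = 0.9883

0.9883


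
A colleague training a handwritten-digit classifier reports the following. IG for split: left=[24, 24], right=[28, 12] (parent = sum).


Parent = [52, 36], H_parent = 0.976
H_left = 1 (n=48), H_right = 0.8813 (n=40)
H_children = (48/88)·1 + (40/88)·0.8813 = 0.946
IG = 0.976 - 0.946 = 0.03

0.03


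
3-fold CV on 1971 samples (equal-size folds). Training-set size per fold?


Fold size = 1971/3 = 657
Training per fold = 1971 - 657 = 1314

1314


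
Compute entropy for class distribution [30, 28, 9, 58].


Probabilities: [30/125, 28/125, 9/125, 58/125] ≈ [0.24, 0.224, 0.072, 0.464]
H = -((30/125)·log₂(30/125) + (28/125)·log₂(28/125) + (9/125)·log₂(9/125) + (58/125)·log₂(58/125))
  = 1.7649 bits

1.7649 bits


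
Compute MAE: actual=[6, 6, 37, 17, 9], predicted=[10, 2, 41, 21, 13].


Absolute errors: |6-10|=4, |6-2|=4, |37-41|=4, |17-21|=4, |9-13|=4
Sum = 20
MAE = 20/5 = 4

4


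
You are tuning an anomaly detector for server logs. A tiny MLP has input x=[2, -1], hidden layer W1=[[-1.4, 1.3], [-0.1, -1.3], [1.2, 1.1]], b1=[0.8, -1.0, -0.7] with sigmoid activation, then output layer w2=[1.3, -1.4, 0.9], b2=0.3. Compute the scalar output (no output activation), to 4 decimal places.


z1[0] = (-1.4)·(2) + (1.3)·(-1) + 0.8 = -3.3
z1[1] = (-0.1)·(2) + (-1.3)·(-1) - 1.0 = 0.1
z1[2] = (1.2)·(2) + (1.1)·(-1) - 0.7 = 0.6
h = sigmoid(z1) = [0.0356, 0.525, 0.6457]
output = (1.3)·(0.0356) + (-1.4)·(0.525) + (0.9)·(0.6457) + 0.3 = 0.1924

0.1924


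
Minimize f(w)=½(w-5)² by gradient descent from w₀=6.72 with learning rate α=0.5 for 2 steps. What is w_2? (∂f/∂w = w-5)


step 1: grad = 6.72-5 = 1.72; w = 6.72 - 0.5·(1.72) = 5.86
step 2: grad = 5.86-5 = 0.86; w = 5.86 - 0.5·(0.86) = 5.43

5.43


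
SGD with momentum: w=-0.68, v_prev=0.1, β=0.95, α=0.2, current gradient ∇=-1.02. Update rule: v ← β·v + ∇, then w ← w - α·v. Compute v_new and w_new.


v_new = 0.95·0.1 - 1.02 = 0.095 - 1.02 = -0.925
w_new = -0.68 - 0.2·-0.925 = -0.68 + 0.185 = -0.495

v_new=-0.925, w_new=-0.495


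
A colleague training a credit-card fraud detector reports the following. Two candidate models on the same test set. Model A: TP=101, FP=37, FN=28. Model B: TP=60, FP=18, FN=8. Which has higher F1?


Model A: P=101/138=0.7319, R=101/129=0.7829, F1=2PR/(P+R)=2TP/(2TP+FP+FN)=202/267=0.7566
Model B: P=60/78=0.7692, R=60/68=0.8824, F1=2PR/(P+R)=2TP/(2TP+FP+FN)=120/146=0.8219
0.7566 < 0.8219 → Model B

Model B


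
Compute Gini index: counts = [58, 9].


Probabilities: [58/67, 9/67] ≈ [0.8657, 0.1343]
Σpᵢ² = (3364 + 81)/67² = 3445/4489
Gini = 1 - Σpᵢ² = 1 - 3445/4489 = 0.2326

0.2326


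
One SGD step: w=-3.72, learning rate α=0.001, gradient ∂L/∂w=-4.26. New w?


w_new = w - α·∇
= -3.72 - 0.001·-4.26
= -3.72 + 0.00426
= -3.71574

-3.71574


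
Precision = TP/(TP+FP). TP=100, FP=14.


Precision = TP/(TP+FP)
= 100/(100+14)
= 100/114 = 87.72%

87.72%


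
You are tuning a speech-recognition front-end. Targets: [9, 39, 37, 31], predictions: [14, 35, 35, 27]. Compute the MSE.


Squared errors: (9-14)²=25, (39-35)²=16, (37-35)²=4, (31-27)²=16
Sum = 61
MSE = 61/4 = 61/4

61/4


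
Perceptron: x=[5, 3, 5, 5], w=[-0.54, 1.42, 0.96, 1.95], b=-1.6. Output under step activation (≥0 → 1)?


z = (5)·(-0.54) + (3)·(1.42) + (5)·(0.96) + (5)·(1.95) - 1.6
  = 14.51
step(z) = 1 (z≥0)

1


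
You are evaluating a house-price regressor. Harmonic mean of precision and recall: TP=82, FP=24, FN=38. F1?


Precision = 82/106 = 0.7736
Recall = 82/120 = 0.6833
F1 = 2·P·R/(P+R) = 2·TP/(2·TP+FP+FN) = 164/(164+24+38) = 164/226 = 0.7257

0.7257


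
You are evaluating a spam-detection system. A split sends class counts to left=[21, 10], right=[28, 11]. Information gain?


Parent = [49, 21], H_parent = 0.8813
H_left = 0.9072 (n=31), H_right = 0.8582 (n=39)
H_children = (31/70)·0.9072 + (39/70)·0.8582 = 0.8799
IG = 0.8813 - 0.8799 = 0.0014

0.0014


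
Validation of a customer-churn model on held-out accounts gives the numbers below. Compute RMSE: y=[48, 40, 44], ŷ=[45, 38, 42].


MSE = 17/3 = 5.6667
RMSE = √(17/3) = 2.3805

2.3805


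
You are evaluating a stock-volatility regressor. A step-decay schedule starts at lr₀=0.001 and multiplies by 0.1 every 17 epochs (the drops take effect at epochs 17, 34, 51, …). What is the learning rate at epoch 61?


n_drops = ⌊61/17⌋ = 3
lr = 0.001·0.1^3 = 0.001·0.001 = 0.000001

0.000001


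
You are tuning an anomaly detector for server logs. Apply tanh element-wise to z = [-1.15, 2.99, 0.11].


tanh(-1.15) = -0.8178
tanh(2.99) = 0.995
tanh(0.11) = 0.1096
result = [-0.8178, 0.995, 0.1096]

[-0.8178, 0.995, 0.1096]


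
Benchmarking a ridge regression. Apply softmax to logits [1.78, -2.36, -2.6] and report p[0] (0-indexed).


Exponentials: e^1.78=5.9299, e^-2.36=0.0944, e^-2.6=0.0743
Sum = 6.0986
Softmax = [0.9723, 0.0155, 0.0122]
p[0] = 5.9299/6.0986 = 0.9723

0.9723


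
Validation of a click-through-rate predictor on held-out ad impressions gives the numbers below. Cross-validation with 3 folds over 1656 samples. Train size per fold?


Fold size = 1656/3 = 552
Training per fold = 1656 - 552 = 1104

1104


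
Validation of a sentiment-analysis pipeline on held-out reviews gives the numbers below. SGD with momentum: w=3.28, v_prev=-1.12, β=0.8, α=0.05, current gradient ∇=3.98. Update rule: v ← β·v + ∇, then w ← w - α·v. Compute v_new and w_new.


v_new = 0.8·-1.12 + 3.98 = -0.896 + 3.98 = 3.084
w_new = 3.28 - 0.05·3.084 = 3.28 - 0.1542 = 3.1258

v_new=3.084, w_new=3.1258


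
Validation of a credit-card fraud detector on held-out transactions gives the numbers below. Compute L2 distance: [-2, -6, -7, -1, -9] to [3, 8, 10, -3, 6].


d = √((-2-3)² + (-6-8)² + (-7-10)² + (-1+ 3)² + (-9-6)²)
  = √(25 + 196 + 289 + 4 + 225)
  = √739 = 27.1846

27.1846


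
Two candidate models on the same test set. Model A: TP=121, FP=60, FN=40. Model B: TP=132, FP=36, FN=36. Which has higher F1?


Model A: P=121/181=0.6685, R=121/161=0.7516, F1=2PR/(P+R)=2TP/(2TP+FP+FN)=242/342=0.7076
Model B: P=132/168=0.7857, R=132/168=0.7857, F1=2PR/(P+R)=2TP/(2TP+FP+FN)=264/336=0.7857
0.7076 < 0.7857 → Model B

Model B


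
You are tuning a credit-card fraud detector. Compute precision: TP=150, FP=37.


Precision = TP/(TP+FP)
= 150/(150+37)
= 150/187 = 80.21%

80.21%


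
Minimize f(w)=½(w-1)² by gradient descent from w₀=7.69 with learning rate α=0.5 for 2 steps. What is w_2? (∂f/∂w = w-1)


step 1: grad = 7.69-1 = 6.69; w = 7.69 - 0.5·(6.69) = 4.345
step 2: grad = 4.345-1 = 3.345; w = 4.345 - 0.5·(3.345) = 2.6725

2.6725


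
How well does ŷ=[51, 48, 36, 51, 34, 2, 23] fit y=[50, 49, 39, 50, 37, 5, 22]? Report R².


ȳ = 36
SS_res = Σ(y-ŷ)² = 31
SS_tot = Σ(y-ȳ)² = 1728
R² = 1 - SS_res/SS_tot = 1 - 0.0179 = 0.9821

0.9821


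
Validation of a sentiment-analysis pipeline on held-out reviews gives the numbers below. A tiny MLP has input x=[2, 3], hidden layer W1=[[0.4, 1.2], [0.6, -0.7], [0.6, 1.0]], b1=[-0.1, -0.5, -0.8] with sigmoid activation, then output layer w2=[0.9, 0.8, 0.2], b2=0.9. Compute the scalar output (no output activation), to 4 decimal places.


z1[0] = (0.4)·(2) + (1.2)·(3) - 0.1 = 4.3
z1[1] = (0.6)·(2) + (-0.7)·(3) - 0.5 = -1.4
z1[2] = (0.6)·(2) + (1.0)·(3) - 0.8 = 3.4
h = sigmoid(z1) = [0.9866, 0.1978, 0.9677]
output = (0.9)·(0.9866) + (0.8)·(0.1978) + (0.2)·(0.9677) + 0.9 = 2.1397

2.1397


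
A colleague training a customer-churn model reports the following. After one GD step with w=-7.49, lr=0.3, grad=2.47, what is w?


w_new = w - α·∇
= -7.49 - 0.3·2.47
= -7.49 - 0.741
= -8.231

-8.231


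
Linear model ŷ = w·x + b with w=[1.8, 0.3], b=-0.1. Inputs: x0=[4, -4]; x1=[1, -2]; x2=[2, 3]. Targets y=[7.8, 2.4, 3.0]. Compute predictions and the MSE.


ŷ0 = (1.8)·(4) + (0.3)·(-4) - 0.1 = 5.9
ŷ1 = (1.8)·(1) + (0.3)·(-2) - 0.1 = 1.1
ŷ2 = (1.8)·(2) + (0.3)·(3) - 0.1 = 4.4
errors² = [3.61, 1.69, 1.96]
MSE = 7.2600/3 = 2.42

2.42


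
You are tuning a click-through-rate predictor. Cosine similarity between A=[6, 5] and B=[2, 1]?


A·B = 6·2 + 5·1 = 17
‖A‖ = √61 = 7.8102, ‖B‖ = √5 = 2.2361
cos = 17/(√61·√5) = 17/√305 = 0.9734

0.9734


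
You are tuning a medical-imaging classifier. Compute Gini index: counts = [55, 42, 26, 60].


Probabilities: [55/183, 42/183, 26/183, 60/183] ≈ [0.3005, 0.2295, 0.1421, 0.3279]
Σpᵢ² = (3025 + 1764 + 676 + 3600)/183² = 9065/33489
Gini = 1 - Σpᵢ² = 1 - 9065/33489 = 0.7293

0.7293


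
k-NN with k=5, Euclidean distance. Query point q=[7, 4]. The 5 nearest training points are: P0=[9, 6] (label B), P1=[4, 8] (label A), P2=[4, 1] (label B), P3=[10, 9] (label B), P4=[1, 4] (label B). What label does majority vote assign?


d(q,P0) = 2.8284  (label B)
d(q,P1) = 5.0  (label A)
d(q,P2) = 4.2426  (label B)
d(q,P3) = 5.831  (label B)
d(q,P4) = 6.0  (label B)
Votes: A=1, B=4
Majority → B

B


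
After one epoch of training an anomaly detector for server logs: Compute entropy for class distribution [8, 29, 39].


Probabilities: [8/76, 29/76, 39/76] ≈ [0.1053, 0.3816, 0.5132]
H = -((8/76)·log₂(8/76) + (29/76)·log₂(29/76) + (39/76)·log₂(39/76))
  = 1.3662 bits

1.3662 bits


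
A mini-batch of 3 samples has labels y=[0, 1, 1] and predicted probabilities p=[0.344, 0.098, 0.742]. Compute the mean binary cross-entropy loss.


L[0] = -ln(1-0.344) = -ln(0.656) = 0.4216
L[1] = -ln(0.098) = 2.3228
L[2] = -ln(0.742) = 0.2984
mean = (0.4216 + 2.3228 + 0.2984)/3 = 1.0143

1.0143


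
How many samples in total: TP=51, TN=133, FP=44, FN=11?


Total = TP + TN + FP + FN
= 51 + 133 + 44 + 11
= 239
(Predicted positive: 95, predicted negative: 144)

239


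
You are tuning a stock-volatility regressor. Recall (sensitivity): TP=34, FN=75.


Recall = TP/(TP+FN)
= 34/(34+75)
= 34/109 = 31.19%

31.19%


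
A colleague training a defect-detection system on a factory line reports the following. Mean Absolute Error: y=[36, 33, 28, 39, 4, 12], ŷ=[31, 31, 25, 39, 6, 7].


Absolute errors: |36-31|=5, |33-31|=2, |28-25|=3, |39-39|=0, |4-6|=2, |12-7|=5
Sum = 17
MAE = 17/6 = 17/6

17/6


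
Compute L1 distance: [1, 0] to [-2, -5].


d = |1+ 2| + |0+ 5|
  = 3 + 5
  = 8

8


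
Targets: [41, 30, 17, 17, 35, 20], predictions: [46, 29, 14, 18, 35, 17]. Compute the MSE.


Squared errors: (41-46)²=25, (30-29)²=1, (17-14)²=9, (17-18)²=1, (35-35)²=0, (20-17)²=9
Sum = 45
MSE = 45/6 = 15/2

15/2


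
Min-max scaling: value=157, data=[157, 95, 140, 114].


min=95, max=157
(157-95)/(157-95) = 62/62 = 1.0

1.0


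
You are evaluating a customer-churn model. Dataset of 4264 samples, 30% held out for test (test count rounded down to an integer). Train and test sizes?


Test = ⌊4264·30/100⌋ = 1279
Train = 4264 - 1279 = 2985

Train: 2985, Test: 1279


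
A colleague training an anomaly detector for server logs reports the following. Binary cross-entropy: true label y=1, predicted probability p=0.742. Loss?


BCE = -[y·ln(p) + (1-y)·ln(1-p)]
= -1·ln(0.742) - 0
= -ln(0.742) = 0.2984

0.2984


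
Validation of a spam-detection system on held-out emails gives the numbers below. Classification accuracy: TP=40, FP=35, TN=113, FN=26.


Accuracy = (TP+TN)/(TP+TN+FP+FN)
= (40+113)/(214)
= 153/214 = 71.5%

71.5%


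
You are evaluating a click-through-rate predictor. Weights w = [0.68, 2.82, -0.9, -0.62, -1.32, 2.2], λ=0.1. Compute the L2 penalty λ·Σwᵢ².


‖w‖₂² = (0.68)² + (2.82)² + (-0.9)² + (-0.62)² + (-1.32)² + (2.2)²
     = 0.4624 + 7.9524 + 0.81 + 0.3844 + 1.7424 + 4.84
     = 16.1916
λ·‖w‖₂² = 0.1·16.1916 = 1.61916

1.61916


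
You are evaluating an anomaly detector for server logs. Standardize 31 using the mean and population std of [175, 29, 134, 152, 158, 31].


μ = 113.1667, σ = 60.015
z = (31 - 113.1667)/60.015 = -1.3691

-1.3691


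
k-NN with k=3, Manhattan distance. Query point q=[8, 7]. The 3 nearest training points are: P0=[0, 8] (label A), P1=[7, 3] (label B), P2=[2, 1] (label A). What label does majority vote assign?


d(q,P0) = 9  (label A)
d(q,P1) = 5  (label B)
d(q,P2) = 12  (label A)
Votes: A=2, B=1
Majority → A

A


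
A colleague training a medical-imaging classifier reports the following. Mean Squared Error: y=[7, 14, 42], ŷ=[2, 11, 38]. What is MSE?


Squared errors: (7-2)²=25, (14-11)²=9, (42-38)²=16
Sum = 50
MSE = 50/3 = 50/3

50/3


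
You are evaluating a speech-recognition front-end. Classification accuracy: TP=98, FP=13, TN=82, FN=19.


Accuracy = (TP+TN)/(TP+TN+FP+FN)
= (98+82)/(212)
= 180/212 = 84.91%

84.91%


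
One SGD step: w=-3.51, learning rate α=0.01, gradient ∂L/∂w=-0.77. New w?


w_new = w - α·∇
= -3.51 - 0.01·-0.77
= -3.51 + 0.0077
= -3.5023

-3.5023


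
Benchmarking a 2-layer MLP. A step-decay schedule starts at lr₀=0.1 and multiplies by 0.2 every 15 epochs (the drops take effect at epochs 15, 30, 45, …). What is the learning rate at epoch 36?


n_drops = ⌊36/15⌋ = 2
lr = 0.1·0.2^2 = 0.1·0.04 = 0.004

0.004


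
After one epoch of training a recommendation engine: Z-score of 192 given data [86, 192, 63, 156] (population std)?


μ = 124.25, σ = 51.9922
z = (192 - 124.25)/51.9922 = 1.3031

1.3031


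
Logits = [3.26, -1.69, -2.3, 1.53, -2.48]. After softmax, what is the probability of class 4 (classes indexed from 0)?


Exponentials: e^3.26=26.0495, e^-1.69=0.1845, e^-2.3=0.1003, e^1.53=4.6182, e^-2.48=0.0837
Sum = 31.0362
Softmax = [0.8393, 0.0059, 0.0032, 0.1488, 0.0027]
p[4] = 0.0837/31.0362 = 0.0027

0.0027


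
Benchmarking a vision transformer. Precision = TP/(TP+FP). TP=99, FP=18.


Precision = TP/(TP+FP)
= 99/(99+18)
= 99/117 = 84.62%

84.62%


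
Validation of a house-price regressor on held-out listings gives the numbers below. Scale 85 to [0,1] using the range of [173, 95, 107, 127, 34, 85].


min=34, max=173
(85-34)/(173-34) = 51/139 = 0.3669

0.3669


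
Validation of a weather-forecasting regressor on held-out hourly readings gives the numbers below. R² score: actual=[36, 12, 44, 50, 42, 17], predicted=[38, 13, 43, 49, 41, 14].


ȳ = 33.5
SS_res = Σ(y-ŷ)² = 17
SS_tot = Σ(y-ȳ)² = 1195.5
R² = 1 - SS_res/SS_tot = 1 - 0.0142 = 0.9858

0.9858


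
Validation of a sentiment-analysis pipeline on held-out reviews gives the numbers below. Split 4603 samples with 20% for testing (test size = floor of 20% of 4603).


Test = ⌊4603·20/100⌋ = 920
Train = 4603 - 920 = 3683

Train: 3683, Test: 920


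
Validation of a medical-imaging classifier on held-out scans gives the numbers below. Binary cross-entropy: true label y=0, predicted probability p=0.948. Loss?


BCE = -[y·ln(p) + (1-y)·ln(1-p)]
= -0 - 1·ln(1-0.948)
= -ln(0.052) = 2.9565

2.9565


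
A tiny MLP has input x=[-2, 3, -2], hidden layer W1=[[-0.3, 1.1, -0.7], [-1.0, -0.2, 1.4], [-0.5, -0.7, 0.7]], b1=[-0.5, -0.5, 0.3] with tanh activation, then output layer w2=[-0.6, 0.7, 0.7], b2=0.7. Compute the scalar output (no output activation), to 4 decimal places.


z1[0] = (-0.3)·(-2) + (1.1)·(3) + (-0.7)·(-2) - 0.5 = 4.8
z1[1] = (-1.0)·(-2) + (-0.2)·(3) + (1.4)·(-2) - 0.5 = -1.9
z1[2] = (-0.5)·(-2) + (-0.7)·(3) + (0.7)·(-2) + 0.3 = -2.2
h = tanh(z1) = [0.9999, -0.9562, -0.9757]
output = (-0.6)·(0.9999) + (0.7)·(-0.9562) + (0.7)·(-0.9757) + 0.7 = -1.2523

-1.2523


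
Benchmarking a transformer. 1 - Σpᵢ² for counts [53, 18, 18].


Probabilities: [53/89, 18/89, 18/89] ≈ [0.5955, 0.2022, 0.2022]
Σpᵢ² = (2809 + 324 + 324)/89² = 3457/7921
Gini = 1 - Σpᵢ² = 1 - 3457/7921 = 0.5636

0.5636


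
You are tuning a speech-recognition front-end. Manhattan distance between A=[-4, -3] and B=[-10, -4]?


d = |-4+ 10| + |-3+ 4|
  = 6 + 1
  = 7

7


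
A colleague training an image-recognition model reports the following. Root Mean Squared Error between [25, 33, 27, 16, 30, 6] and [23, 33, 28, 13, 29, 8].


MSE = 19/6 = 3.1667
RMSE = √(19/6) = 1.7795

1.7795


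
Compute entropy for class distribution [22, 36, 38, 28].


Probabilities: [22/124, 36/124, 38/124, 28/124] ≈ [0.1774, 0.2903, 0.3065, 0.2258]
H = -((22/124)·log₂(22/124) + (36/124)·log₂(36/124) + (38/124)·log₂(38/124) + (28/124)·log₂(28/124))
  = 1.9683 bits

1.9683 bits


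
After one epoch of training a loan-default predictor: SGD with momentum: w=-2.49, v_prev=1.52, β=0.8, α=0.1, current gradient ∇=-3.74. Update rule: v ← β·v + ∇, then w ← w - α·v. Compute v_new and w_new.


v_new = 0.8·1.52 - 3.74 = 1.216 - 3.74 = -2.524
w_new = -2.49 - 0.1·-2.524 = -2.49 + 0.2524 = -2.2376

v_new=-2.524, w_new=-2.2376


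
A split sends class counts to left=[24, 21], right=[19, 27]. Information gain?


Parent = [43, 48], H_parent = 0.9978
H_left = 0.9968 (n=45), H_right = 0.9781 (n=46)
H_children = (45/91)·0.9968 + (46/91)·0.9781 = 0.9873
IG = 0.9978 - 0.9873 = 0.0105

0.0105


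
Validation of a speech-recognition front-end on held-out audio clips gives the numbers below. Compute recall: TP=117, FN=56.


Recall = TP/(TP+FN)
= 117/(117+56)
= 117/173 = 67.63%

67.63%


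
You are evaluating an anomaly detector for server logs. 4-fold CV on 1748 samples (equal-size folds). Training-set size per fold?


Fold size = 1748/4 = 437
Training per fold = 1748 - 437 = 1311

1311


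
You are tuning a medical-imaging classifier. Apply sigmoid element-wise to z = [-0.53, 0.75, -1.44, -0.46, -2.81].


σ(-0.53) = 1/(1+e^0.53) = 0.3705
σ(0.75) = 1/(1+e^-0.75) = 0.6792
σ(-1.44) = 1/(1+e^1.44) = 0.1915
σ(-0.46) = 1/(1+e^0.46) = 0.387
σ(-2.81) = 1/(1+e^2.81) = 0.0568
result = [0.3705, 0.6792, 0.1915, 0.387, 0.0568]

[0.3705, 0.6792, 0.1915, 0.387, 0.0568]


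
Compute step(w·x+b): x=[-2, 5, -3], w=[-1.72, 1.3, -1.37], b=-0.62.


z = (-2)·(-1.72) + (5)·(1.3) + (-3)·(-1.37) - 0.62
  = 13.43
step(z) = 1 (z≥0)

1


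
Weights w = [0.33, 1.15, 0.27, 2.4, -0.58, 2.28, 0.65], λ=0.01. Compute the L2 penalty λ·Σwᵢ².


‖w‖₂² = (0.33)² + (1.15)² + (0.27)² + (2.4)² + (-0.58)² + (2.28)² + (0.65)²
     = 0.1089 + 1.3225 + 0.0729 + 5.76 + 0.3364 + 5.1984 + 0.4225
     = 13.2216
λ·‖w‖₂² = 0.01·13.2216 = 0.132216

0.132216


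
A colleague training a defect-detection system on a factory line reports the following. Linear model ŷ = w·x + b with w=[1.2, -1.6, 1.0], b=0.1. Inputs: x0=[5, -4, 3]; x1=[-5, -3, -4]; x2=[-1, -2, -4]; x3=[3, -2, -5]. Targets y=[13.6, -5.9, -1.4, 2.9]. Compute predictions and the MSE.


ŷ0 = (1.2)·(5) + (-1.6)·(-4) + (1.0)·(3) + 0.1 = 15.5
ŷ1 = (1.2)·(-5) + (-1.6)·(-3) + (1.0)·(-4) + 0.1 = -5.1
ŷ2 = (1.2)·(-1) + (-1.6)·(-2) + (1.0)·(-4) + 0.1 = -1.9
ŷ3 = (1.2)·(3) + (-1.6)·(-2) + (1.0)·(-5) + 0.1 = 1.9
errors² = [3.61, 0.64, 0.25, 1.0]
MSE = 5.5000/4 = 1.375

1.375


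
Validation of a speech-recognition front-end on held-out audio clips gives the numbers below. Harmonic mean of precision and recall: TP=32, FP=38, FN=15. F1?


Precision = 32/70 = 0.4571
Recall = 32/47 = 0.6809
F1 = 2·P·R/(P+R) = 2·TP/(2·TP+FP+FN) = 64/(64+38+15) = 64/117 = 0.547

0.547


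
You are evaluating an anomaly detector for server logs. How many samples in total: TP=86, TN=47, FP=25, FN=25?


Total = TP + TN + FP + FN
= 86 + 47 + 25 + 25
= 183
(Predicted positive: 111, predicted negative: 72)

183


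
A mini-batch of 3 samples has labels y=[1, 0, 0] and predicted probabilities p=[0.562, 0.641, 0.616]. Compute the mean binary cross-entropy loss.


L[0] = -ln(0.562) = 0.5763
L[1] = -ln(1-0.641) = -ln(0.359) = 1.0244
L[2] = -ln(1-0.616) = -ln(0.384) = 0.9571
mean = (0.5763 + 1.0244 + 0.9571)/3 = 0.8526

0.8526


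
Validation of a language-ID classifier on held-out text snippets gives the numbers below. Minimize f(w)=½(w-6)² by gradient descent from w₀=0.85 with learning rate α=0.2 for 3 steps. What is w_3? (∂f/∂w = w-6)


step 1: grad = 0.85-6 = -5.15; w = 0.85 - 0.2·(-5.15) = 1.88
step 2: grad = 1.88-6 = -4.12; w = 1.88 - 0.2·(-4.12) = 2.704
step 3: grad = 2.704-6 = -3.296; w = 2.704 - 0.2·(-3.296) = 3.3632

3.3632


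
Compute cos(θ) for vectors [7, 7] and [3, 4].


A·B = 7·3 + 7·4 = 49
‖A‖ = √98 = 9.8995, ‖B‖ = √25 = 5
cos = 49/(√98·√25) = 49/√2450 = 0.9899

0.9899


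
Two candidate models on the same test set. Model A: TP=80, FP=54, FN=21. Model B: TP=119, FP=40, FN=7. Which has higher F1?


Model A: P=80/134=0.597, R=80/101=0.7921, F1=2PR/(P+R)=2TP/(2TP+FP+FN)=160/235=0.6809
Model B: P=119/159=0.7484, R=119/126=0.9444, F1=2PR/(P+R)=2TP/(2TP+FP+FN)=238/285=0.8351
0.6809 < 0.8351 → Model B

Model B


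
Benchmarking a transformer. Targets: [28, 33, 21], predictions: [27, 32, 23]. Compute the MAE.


Absolute errors: |28-27|=1, |33-32|=1, |21-23|=2
Sum = 4
MAE = 4/3 = 4/3

4/3


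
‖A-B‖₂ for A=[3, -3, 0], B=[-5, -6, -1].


d = √((3+ 5)² + (-3+ 6)² + (0+ 1)²)
  = √(64 + 9 + 1)
  = √74 = 8.6023

8.6023


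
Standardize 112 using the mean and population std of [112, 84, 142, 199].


μ = 134.25, σ = 42.6402
z = (112 - 134.25)/42.6402 = -0.5218

-0.5218


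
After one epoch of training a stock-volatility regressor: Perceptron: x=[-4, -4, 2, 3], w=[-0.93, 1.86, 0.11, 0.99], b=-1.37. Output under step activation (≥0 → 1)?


z = (-4)·(-0.93) + (-4)·(1.86) + (2)·(0.11) + (3)·(0.99) - 1.37
  = -1.9
step(z) = 0 (z<0)

0


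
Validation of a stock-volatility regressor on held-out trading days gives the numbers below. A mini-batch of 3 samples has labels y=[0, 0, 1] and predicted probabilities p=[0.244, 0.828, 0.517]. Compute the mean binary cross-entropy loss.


L[0] = -ln(1-0.244) = -ln(0.756) = 0.2797
L[1] = -ln(1-0.828) = -ln(0.172) = 1.7603
L[2] = -ln(0.517) = 0.6597
mean = (0.2797 + 1.7603 + 0.6597)/3 = 0.8999

0.8999


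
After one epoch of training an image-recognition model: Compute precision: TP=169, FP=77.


Precision = TP/(TP+FP)
= 169/(169+77)
= 169/246 = 68.7%

68.7%


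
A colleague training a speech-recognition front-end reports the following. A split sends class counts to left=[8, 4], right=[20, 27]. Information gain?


Parent = [28, 31], H_parent = 0.9981
H_left = 0.9183 (n=12), H_right = 0.9839 (n=47)
H_children = (12/59)·0.9183 + (47/59)·0.9839 = 0.9706
IG = 0.9981 - 0.9706 = 0.0275

0.0275


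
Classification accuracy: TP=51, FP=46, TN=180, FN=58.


Accuracy = (TP+TN)/(TP+TN+FP+FN)
= (51+180)/(335)
= 231/335 = 68.96%

68.96%


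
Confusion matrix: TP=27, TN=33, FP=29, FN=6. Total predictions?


Total = TP + TN + FP + FN
= 27 + 33 + 29 + 6
= 95
(Predicted positive: 56, predicted negative: 39)

95


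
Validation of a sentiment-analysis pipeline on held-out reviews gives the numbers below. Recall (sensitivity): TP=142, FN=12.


Recall = TP/(TP+FN)
= 142/(142+12)
= 142/154 = 92.21%

92.21%


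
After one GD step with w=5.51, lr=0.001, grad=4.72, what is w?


w_new = w - α·∇
= 5.51 - 0.001·4.72
= 5.51 - 0.00472
= 5.50528

5.50528


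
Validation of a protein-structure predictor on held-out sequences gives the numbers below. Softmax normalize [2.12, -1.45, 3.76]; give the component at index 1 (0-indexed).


Exponentials: e^2.12=8.3311, e^-1.45=0.2346, e^3.76=42.9484
Sum = 51.5141
Softmax = [0.1617, 0.0046, 0.8337]
p[1] = 0.2346/51.5141 = 0.0046

0.0046


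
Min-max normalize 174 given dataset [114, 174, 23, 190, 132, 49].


min=23, max=190
(174-23)/(190-23) = 151/167 = 0.9042

0.9042


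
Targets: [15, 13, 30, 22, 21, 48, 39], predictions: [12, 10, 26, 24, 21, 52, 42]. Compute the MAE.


Absolute errors: |15-12|=3, |13-10|=3, |30-26|=4, |22-24|=2, |21-21|=0, |48-52|=4, |39-42|=3
Sum = 19
MAE = 19/7 = 19/7

19/7


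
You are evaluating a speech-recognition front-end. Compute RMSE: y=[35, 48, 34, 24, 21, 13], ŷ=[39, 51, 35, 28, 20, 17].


MSE = 59/6 = 9.8333
RMSE = √(59/6) = 3.1358

3.1358


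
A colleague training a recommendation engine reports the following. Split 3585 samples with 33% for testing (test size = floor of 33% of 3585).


Test = ⌊3585·33/100⌋ = 1183
Train = 3585 - 1183 = 2402

Train: 2402, Test: 1183


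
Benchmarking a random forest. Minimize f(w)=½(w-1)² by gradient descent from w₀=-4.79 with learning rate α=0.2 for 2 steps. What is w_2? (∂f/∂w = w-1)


step 1: grad = -4.79-1 = -5.79; w = -4.79 - 0.2·(-5.79) = -3.632
step 2: grad = -3.632-1 = -4.632; w = -3.632 - 0.2·(-4.632) = -2.7056

-2.7056


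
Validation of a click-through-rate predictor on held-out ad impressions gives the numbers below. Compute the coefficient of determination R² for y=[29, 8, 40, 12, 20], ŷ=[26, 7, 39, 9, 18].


ȳ = 21.8
SS_res = Σ(y-ŷ)² = 24
SS_tot = Σ(y-ȳ)² = 672.8
R² = 1 - SS_res/SS_tot = 1 - 0.0357 = 0.9643

0.9643


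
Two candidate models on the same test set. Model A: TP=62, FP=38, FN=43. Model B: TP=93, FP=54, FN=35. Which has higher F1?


Model A: P=62/100=0.62, R=62/105=0.5905, F1=2PR/(P+R)=2TP/(2TP+FP+FN)=124/205=0.6049
Model B: P=93/147=0.6327, R=93/128=0.7266, F1=2PR/(P+R)=2TP/(2TP+FP+FN)=186/275=0.6764
0.6049 < 0.6764 → Model B

Model B


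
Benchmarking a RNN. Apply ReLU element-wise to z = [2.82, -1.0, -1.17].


ReLU(2.82) = max(0, 2.82) = 2.82
ReLU(-1.0) = max(0, -1.0) = 0.0
ReLU(-1.17) = max(0, -1.17) = 0.0
result = [2.82, 0.0, 0.0]

[2.82, 0.0, 0.0]


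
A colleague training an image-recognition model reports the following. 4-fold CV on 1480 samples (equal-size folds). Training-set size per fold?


Fold size = 1480/4 = 370
Training per fold = 1480 - 370 = 1110

1110


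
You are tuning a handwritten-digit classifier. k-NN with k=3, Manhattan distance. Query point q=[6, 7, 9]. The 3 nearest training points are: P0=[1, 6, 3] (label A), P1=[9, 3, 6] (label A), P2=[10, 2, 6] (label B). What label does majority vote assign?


d(q,P0) = 12  (label A)
d(q,P1) = 10  (label A)
d(q,P2) = 12  (label B)
Votes: A=2, B=1
Majority → A

A


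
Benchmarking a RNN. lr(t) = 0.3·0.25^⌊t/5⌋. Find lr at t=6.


n_drops = ⌊6/5⌋ = 1
lr = 0.3·0.25^1 = 0.3·0.25 = 0.075

0.075


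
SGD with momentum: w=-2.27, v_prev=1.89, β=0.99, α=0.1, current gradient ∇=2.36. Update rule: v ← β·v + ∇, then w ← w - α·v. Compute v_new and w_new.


v_new = 0.99·1.89 + 2.36 = 1.8711 + 2.36 = 4.2311
w_new = -2.27 - 0.1·4.2311 = -2.27 - 0.42311 = -2.69311

v_new=4.2311, w_new=-2.69311


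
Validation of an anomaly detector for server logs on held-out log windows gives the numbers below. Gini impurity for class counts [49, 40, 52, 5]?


Probabilities: [49/146, 40/146, 52/146, 5/146] ≈ [0.3356, 0.274, 0.3562, 0.0342]
Σpᵢ² = (2401 + 1600 + 2704 + 25)/146² = 6730/21316
Gini = 1 - Σpᵢ² = 1 - 6730/21316 = 0.6843

0.6843


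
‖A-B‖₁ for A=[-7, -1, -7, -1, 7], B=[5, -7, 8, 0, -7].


d = |-7-5| + |-1+ 7| + |-7-8| + |-1-0| + |7+ 7|
  = 12 + 6 + 15 + 1 + 14
  = 48

48


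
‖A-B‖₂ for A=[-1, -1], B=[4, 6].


d = √((-1-4)² + (-1-6)²)
  = √(25 + 49)
  = √74 = 8.6023

8.6023


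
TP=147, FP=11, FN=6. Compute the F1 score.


Precision = 147/158 = 0.9304
Recall = 147/153 = 0.9608
F1 = 2·P·R/(P+R) = 2·TP/(2·TP+FP+FN) = 294/(294+11+6) = 294/311 = 0.9453

0.9453


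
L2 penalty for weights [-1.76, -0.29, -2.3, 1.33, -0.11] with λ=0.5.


‖w‖₂² = (-1.76)² + (-0.29)² + (-2.3)² + (1.33)² + (-0.11)²
     = 3.0976 + 0.0841 + 5.29 + 1.7689 + 0.0121
     = 10.2527
λ·‖w‖₂² = 0.5·10.2527 = 5.12635

5.12635


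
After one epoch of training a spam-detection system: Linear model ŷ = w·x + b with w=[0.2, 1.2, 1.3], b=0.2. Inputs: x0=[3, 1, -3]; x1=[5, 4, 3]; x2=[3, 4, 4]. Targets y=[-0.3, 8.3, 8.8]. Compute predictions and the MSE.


ŷ0 = (0.2)·(3) + (1.2)·(1) + (1.3)·(-3) + 0.2 = -1.9
ŷ1 = (0.2)·(5) + (1.2)·(4) + (1.3)·(3) + 0.2 = 9.9
ŷ2 = (0.2)·(3) + (1.2)·(4) + (1.3)·(4) + 0.2 = 10.8
errors² = [2.56, 2.56, 4.0]
MSE = 9.1200/3 = 3.04

3.04


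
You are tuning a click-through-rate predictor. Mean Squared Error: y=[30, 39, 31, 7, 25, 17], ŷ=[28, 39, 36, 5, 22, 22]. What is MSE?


Squared errors: (30-28)²=4, (39-39)²=0, (31-36)²=25, (7-5)²=4, (25-22)²=9, (17-22)²=25
Sum = 67
MSE = 67/6 = 67/6

67/6


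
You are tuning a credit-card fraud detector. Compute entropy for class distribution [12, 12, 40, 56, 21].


Probabilities: [12/141, 12/141, 40/141, 56/141, 21/141] ≈ [0.0851, 0.0851, 0.2837, 0.3972, 0.1489]
H = -((12/141)·log₂(12/141) + (12/141)·log₂(12/141) + (40/141)·log₂(40/141) + (56/141)·log₂(56/141) + (21/141)·log₂(21/141))
  = 2.0589 bits

2.0589 bits


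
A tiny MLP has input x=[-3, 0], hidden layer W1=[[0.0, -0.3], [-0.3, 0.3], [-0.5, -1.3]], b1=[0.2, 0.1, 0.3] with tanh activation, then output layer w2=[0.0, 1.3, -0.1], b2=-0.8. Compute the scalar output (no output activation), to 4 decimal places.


z1[0] = (0.0)·(-3) + (-0.3)·(0) + 0.2 = 0.2
z1[1] = (-0.3)·(-3) + (0.3)·(0) + 0.1 = 1.0
z1[2] = (-0.5)·(-3) + (-1.3)·(0) + 0.3 = 1.8
h = tanh(z1) = [0.1974, 0.7616, 0.9468]
output = (0.0)·(0.1974) + (1.3)·(0.7616) + (-0.1)·(0.9468) - 0.8 = 0.0954

0.0954


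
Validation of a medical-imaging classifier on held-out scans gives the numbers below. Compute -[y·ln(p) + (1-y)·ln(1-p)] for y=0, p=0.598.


BCE = -[y·ln(p) + (1-y)·ln(1-p)]
= -0 - 1·ln(1-0.598)
= -ln(0.402) = 0.9113

0.9113


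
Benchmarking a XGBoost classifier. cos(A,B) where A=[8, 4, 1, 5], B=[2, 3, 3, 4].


A·B = 8·2 + 4·3 + 1·3 + 5·4 = 51
‖A‖ = √106 = 10.2956, ‖B‖ = √38 = 6.1644
cos = 51/(√106·√38) = 51/√4028 = 0.8036

0.8036


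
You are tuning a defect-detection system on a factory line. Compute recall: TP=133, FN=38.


Recall = TP/(TP+FN)
= 133/(133+38)
= 133/171 = 77.78%

77.78%


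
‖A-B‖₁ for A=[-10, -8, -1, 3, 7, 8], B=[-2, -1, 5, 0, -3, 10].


d = |-10+ 2| + |-8+ 1| + |-1-5| + |3-0| + |7+ 3| + |8-10|
  = 8 + 7 + 6 + 3 + 10 + 2
  = 36

36


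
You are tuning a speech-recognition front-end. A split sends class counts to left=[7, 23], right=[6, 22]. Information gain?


Parent = [13, 45], H_parent = 0.7677
H_left = 0.7838 (n=30), H_right = 0.7496 (n=28)
H_children = (30/58)·0.7838 + (28/58)·0.7496 = 0.7673
IG = 0.7677 - 0.7673 = 0.0004

0.0004


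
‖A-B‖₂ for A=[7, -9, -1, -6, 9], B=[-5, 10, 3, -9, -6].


d = √((7+ 5)² + (-9-10)² + (-1-3)² + (-6+ 9)² + (9+ 6)²)
  = √(144 + 361 + 16 + 9 + 225)
  = √755 = 27.4773

27.4773


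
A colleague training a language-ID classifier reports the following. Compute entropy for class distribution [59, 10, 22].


Probabilities: [59/91, 10/91, 22/91] ≈ [0.6484, 0.1099, 0.2418]
H = -((59/91)·log₂(59/91) + (10/91)·log₂(10/91) + (22/91)·log₂(22/91))
  = 1.2506 bits

1.2506 bits


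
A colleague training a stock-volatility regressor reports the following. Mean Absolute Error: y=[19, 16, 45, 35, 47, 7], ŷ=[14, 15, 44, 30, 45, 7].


Absolute errors: |19-14|=5, |16-15|=1, |45-44|=1, |35-30|=5, |47-45|=2, |7-7|=0
Sum = 14
MAE = 14/6 = 7/3

7/3


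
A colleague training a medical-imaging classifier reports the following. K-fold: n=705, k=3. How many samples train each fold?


Fold size = 705/3 = 235
Training per fold = 705 - 235 = 470

470


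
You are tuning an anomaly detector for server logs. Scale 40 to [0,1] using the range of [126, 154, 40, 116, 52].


min=40, max=154
(40-40)/(154-40) = 0/114 = 0.0

0.0


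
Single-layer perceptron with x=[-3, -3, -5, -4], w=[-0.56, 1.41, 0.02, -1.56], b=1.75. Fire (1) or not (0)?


z = (-3)·(-0.56) + (-3)·(1.41) + (-5)·(0.02) + (-4)·(-1.56) + 1.75
  = 5.34
step(z) = 1 (z≥0)

1


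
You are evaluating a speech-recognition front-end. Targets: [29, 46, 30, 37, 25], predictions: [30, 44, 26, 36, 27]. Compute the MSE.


Squared errors: (29-30)²=1, (46-44)²=4, (30-26)²=16, (37-36)²=1, (25-27)²=4
Sum = 26
MSE = 26/5 = 26/5

26/5


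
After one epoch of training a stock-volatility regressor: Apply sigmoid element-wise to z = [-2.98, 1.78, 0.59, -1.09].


σ(-2.98) = 1/(1+e^2.98) = 0.0483
σ(1.78) = 1/(1+e^-1.78) = 0.8557
σ(0.59) = 1/(1+e^-0.59) = 0.6434
σ(-1.09) = 1/(1+e^1.09) = 0.2516
result = [0.0483, 0.8557, 0.6434, 0.2516]

[0.0483, 0.8557, 0.6434, 0.2516]


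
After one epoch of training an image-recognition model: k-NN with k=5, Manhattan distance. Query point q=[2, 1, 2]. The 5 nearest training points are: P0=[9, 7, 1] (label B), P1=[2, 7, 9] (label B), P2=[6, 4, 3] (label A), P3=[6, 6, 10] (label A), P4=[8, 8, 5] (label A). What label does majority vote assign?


d(q,P0) = 14  (label B)
d(q,P1) = 13  (label B)
d(q,P2) = 8  (label A)
d(q,P3) = 17  (label A)
d(q,P4) = 16  (label A)
Votes: A=3, B=2
Majority → A

A


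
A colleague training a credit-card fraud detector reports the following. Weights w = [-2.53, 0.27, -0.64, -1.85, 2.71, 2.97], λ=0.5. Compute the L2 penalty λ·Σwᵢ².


‖w‖₂² = (-2.53)² + (0.27)² + (-0.64)² + (-1.85)² + (2.71)² + (2.97)²
     = 6.4009 + 0.0729 + 0.4096 + 3.4225 + 7.3441 + 8.8209
     = 26.4709
λ·‖w‖₂² = 0.5·26.4709 = 13.23545

13.23545


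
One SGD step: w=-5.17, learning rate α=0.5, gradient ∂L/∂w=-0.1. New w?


w_new = w - α·∇
= -5.17 - 0.5·-0.1
= -5.17 + 0.05
= -5.12

-5.12


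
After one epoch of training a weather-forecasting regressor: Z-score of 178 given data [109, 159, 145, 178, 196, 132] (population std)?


μ = 153.1667, σ = 28.7252
z = (178 - 153.1667)/28.7252 = 0.8645

0.8645


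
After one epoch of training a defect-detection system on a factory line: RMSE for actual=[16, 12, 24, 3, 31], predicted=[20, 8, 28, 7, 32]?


MSE = 65/5 = 13
RMSE = √(65/5) = 3.6056

3.6056


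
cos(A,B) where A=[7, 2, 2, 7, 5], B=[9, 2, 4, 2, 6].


A·B = 7·9 + 2·2 + 2·4 + 7·2 + 5·6 = 119
‖A‖ = √131 = 11.4455, ‖B‖ = √141 = 11.8743
cos = 119/(√131·√141) = 119/√18471 = 0.8756

0.8756


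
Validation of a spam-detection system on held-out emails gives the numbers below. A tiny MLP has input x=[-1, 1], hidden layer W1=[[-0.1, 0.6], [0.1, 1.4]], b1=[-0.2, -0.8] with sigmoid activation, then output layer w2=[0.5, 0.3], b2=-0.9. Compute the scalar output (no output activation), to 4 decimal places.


z1[0] = (-0.1)·(-1) + (0.6)·(1) - 0.2 = 0.5
z1[1] = (0.1)·(-1) + (1.4)·(1) - 0.8 = 0.5
h = sigmoid(z1) = [0.6225, 0.6225]
output = (0.5)·(0.6225) + (0.3)·(0.6225) - 0.9 = -0.402

-0.402


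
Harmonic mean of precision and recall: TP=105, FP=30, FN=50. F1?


Precision = 105/135 = 0.7778
Recall = 105/155 = 0.6774
F1 = 2·P·R/(P+R) = 2·TP/(2·TP+FP+FN) = 210/(210+30+50) = 210/290 = 0.7241

0.7241


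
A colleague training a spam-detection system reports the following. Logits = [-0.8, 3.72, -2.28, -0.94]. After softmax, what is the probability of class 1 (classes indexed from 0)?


Exponentials: e^-0.8=0.4493, e^3.72=41.2644, e^-2.28=0.1023, e^-0.94=0.3906
Sum = 42.2066
Softmax = [0.0106, 0.9777, 0.0024, 0.0093]
p[1] = 41.2644/42.2066 = 0.9777

0.9777


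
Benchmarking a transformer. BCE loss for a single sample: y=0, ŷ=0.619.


BCE = -[y·ln(p) + (1-y)·ln(1-p)]
= -0 - 1·ln(1-0.619)
= -ln(0.381) = 0.965

0.965


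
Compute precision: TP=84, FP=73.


Precision = TP/(TP+FP)
= 84/(84+73)
= 84/157 = 53.5%

53.5%


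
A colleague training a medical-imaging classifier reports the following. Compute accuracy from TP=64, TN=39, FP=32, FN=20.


Accuracy = (TP+TN)/(TP+TN+FP+FN)
= (64+39)/(155)
= 103/155 = 66.45%

66.45%


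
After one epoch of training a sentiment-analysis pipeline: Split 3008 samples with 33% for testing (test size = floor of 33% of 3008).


Test = ⌊3008·33/100⌋ = 992
Train = 3008 - 992 = 2016

Train: 2016, Test: 992


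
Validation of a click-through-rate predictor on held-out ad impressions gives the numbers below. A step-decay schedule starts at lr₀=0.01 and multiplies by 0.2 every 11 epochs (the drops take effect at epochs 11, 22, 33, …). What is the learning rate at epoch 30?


n_drops = ⌊30/11⌋ = 2
lr = 0.01·0.2^2 = 0.01·0.04 = 0.0004

0.0004


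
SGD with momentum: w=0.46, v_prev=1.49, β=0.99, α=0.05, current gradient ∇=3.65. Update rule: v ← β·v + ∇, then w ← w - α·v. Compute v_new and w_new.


v_new = 0.99·1.49 + 3.65 = 1.4751 + 3.65 = 5.1251
w_new = 0.46 - 0.05·5.1251 = 0.46 - 0.256255 = 0.203745

v_new=5.1251, w_new=0.203745


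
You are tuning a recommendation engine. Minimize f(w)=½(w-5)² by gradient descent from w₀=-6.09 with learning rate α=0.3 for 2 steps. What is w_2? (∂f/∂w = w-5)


step 1: grad = -6.09-5 = -11.09; w = -6.09 - 0.3·(-11.09) = -2.763
step 2: grad = -2.763-5 = -7.763; w = -2.763 - 0.3·(-7.763) = -0.4341

-0.4341


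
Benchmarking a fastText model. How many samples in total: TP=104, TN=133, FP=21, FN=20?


Total = TP + TN + FP + FN
= 104 + 133 + 21 + 20
= 278
(Predicted positive: 125, predicted negative: 153)

278


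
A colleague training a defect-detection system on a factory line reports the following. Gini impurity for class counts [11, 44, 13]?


Probabilities: [11/68, 44/68, 13/68] ≈ [0.1618, 0.6471, 0.1912]
Σpᵢ² = (121 + 1936 + 169)/68² = 2226/4624
Gini = 1 - Σpᵢ² = 1 - 2226/4624 = 0.5186

0.5186


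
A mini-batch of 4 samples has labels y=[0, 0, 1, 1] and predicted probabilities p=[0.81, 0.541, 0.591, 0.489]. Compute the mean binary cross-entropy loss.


L[0] = -ln(1-0.81) = -ln(0.19) = 1.6607
L[1] = -ln(1-0.541) = -ln(0.459) = 0.7787
L[2] = -ln(0.591) = 0.5259
L[3] = -ln(0.489) = 0.7154
mean = (1.6607 + 0.7787 + 0.5259 + 0.7154)/4 = 0.9202

0.9202


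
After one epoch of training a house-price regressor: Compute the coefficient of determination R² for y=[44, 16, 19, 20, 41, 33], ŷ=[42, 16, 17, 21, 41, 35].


ȳ = 28.8333
SS_res = Σ(y-ŷ)² = 13
SS_tot = Σ(y-ȳ)² = 734.83
R² = 1 - SS_res/SS_tot = 1 - 0.0177 = 0.9823

0.9823


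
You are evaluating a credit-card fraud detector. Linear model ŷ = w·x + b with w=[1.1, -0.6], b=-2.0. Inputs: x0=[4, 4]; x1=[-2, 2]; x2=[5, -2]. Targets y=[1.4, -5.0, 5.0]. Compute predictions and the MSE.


ŷ0 = (1.1)·(4) + (-0.6)·(4) - 2.0 = 0.0
ŷ1 = (1.1)·(-2) + (-0.6)·(2) - 2.0 = -5.4
ŷ2 = (1.1)·(5) + (-0.6)·(-2) - 2.0 = 4.7
errors² = [1.96, 0.16, 0.09]
MSE = 2.2100/3 = 0.7367

0.7367


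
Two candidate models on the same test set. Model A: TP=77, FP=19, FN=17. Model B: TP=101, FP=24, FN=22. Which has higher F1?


Model A: P=77/96=0.8021, R=77/94=0.8191, F1=2PR/(P+R)=2TP/(2TP+FP+FN)=154/190=0.8105
Model B: P=101/125=0.808, R=101/123=0.8211, F1=2PR/(P+R)=2TP/(2TP+FP+FN)=202/248=0.8145
0.8105 < 0.8145 → Model B

Model B


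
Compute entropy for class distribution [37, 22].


Probabilities: [37/59, 22/59] ≈ [0.6271, 0.3729]
H = -((37/59)·log₂(37/59) + (22/59)·log₂(22/59))
  = 0.9529 bits

0.9529 bits


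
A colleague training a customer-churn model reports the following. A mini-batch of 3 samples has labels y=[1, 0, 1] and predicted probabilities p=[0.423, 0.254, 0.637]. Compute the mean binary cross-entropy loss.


L[0] = -ln(0.423) = 0.8604
L[1] = -ln(1-0.254) = -ln(0.746) = 0.293
L[2] = -ln(0.637) = 0.451
mean = (0.8604 + 0.293 + 0.451)/3 = 0.5348

0.5348
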